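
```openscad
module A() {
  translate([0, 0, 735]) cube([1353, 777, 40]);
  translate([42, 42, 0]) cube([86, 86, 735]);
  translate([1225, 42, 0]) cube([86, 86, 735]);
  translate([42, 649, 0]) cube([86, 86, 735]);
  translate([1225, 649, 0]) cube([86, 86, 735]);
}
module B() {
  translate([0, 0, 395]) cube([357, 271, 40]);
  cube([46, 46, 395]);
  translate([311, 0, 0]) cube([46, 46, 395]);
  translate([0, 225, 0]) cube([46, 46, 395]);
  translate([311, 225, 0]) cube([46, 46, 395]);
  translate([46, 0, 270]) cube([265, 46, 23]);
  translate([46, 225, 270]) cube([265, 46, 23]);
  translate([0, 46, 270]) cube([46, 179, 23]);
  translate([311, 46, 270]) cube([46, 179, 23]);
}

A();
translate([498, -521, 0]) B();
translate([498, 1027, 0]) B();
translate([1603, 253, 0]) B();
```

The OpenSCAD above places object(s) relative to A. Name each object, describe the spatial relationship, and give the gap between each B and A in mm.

Each stool's nearest face is 250 mm from the table's bounding box.

A is a table. B is a stool. Three stools sit around the table at the −y, +y, +x sides. The gap between each stool and the table is 250 mm.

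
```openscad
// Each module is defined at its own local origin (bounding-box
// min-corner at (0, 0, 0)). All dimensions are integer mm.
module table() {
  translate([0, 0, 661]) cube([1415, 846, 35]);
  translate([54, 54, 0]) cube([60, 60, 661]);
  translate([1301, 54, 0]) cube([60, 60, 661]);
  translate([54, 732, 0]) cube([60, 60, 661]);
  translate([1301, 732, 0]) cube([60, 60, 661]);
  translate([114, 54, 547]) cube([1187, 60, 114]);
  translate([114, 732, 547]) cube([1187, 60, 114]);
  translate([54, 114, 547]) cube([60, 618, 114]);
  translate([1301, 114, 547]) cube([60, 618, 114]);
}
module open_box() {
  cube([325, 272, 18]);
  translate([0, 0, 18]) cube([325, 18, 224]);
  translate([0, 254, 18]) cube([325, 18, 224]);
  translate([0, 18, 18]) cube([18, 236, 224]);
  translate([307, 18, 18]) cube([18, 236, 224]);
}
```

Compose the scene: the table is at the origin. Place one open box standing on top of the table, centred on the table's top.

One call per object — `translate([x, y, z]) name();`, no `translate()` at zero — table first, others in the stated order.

table();
translate([545, 287, 696]) open_box();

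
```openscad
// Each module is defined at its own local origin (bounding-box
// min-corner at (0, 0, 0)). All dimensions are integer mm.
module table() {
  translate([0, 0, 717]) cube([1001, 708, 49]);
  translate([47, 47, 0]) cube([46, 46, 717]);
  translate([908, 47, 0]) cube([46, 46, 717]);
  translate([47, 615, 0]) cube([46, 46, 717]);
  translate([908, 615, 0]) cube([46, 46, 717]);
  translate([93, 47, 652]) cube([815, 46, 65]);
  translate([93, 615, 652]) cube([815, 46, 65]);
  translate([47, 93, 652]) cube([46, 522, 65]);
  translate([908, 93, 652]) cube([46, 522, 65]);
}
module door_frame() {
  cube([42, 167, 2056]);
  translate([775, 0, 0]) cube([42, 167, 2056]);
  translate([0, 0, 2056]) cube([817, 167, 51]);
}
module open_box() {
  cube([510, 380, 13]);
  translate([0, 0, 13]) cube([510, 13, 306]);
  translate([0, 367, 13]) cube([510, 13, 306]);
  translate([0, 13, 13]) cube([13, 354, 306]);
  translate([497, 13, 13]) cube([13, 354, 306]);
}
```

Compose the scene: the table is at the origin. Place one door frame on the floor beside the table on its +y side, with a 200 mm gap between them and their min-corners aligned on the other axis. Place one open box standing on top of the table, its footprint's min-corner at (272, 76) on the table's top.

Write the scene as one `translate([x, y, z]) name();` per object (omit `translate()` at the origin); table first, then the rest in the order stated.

table();
translate([0, 908, 0]) door_frame();
translate([272, 76, 766]) open_box();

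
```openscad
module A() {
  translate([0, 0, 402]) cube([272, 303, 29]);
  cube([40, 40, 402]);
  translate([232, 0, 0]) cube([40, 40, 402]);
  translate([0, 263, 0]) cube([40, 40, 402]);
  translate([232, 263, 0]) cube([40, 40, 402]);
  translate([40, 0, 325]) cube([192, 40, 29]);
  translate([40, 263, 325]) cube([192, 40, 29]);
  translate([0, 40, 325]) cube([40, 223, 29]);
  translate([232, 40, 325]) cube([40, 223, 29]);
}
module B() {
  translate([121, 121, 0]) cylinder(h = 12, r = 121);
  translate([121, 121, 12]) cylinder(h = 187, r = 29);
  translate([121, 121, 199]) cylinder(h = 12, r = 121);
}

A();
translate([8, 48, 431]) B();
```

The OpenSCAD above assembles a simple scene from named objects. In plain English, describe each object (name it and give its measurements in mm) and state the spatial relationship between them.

A is a four-legged stool. The seat is 272×303 mm, 29 mm thick, top at z = 431 mm. It stands on four square legs, each 40×40 mm in cross-section, from z = 0 to the seat underside, each flush with a corner of the seat. Four stretchers, 40 mm wide and 29 mm tall, connect adjacent legs with their undersides at z = 325 mm, each running between the inner faces of the legs it joins and aligned with the legs' outer faces on the other axis.

B is a spool: two coaxial disc flanges of radius 121 mm and thickness 12 mm, joined by a core cylinder of radius 29 mm and height 187 mm. The lower flange rests on z = 0 and the three cylinders share a vertical axis.

The spool is on top of the stool.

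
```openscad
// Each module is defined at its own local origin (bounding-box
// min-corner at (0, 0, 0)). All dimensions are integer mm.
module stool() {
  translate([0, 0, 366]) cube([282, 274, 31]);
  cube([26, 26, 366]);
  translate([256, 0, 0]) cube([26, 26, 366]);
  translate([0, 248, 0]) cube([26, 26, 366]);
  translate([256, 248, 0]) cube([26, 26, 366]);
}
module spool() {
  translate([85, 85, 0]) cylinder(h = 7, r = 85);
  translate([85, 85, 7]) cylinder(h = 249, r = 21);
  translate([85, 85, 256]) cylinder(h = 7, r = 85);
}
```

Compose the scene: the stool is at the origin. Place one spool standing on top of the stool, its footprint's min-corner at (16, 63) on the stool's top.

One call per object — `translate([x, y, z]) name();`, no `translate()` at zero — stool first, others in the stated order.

stool();
translate([16, 63, 397]) spool();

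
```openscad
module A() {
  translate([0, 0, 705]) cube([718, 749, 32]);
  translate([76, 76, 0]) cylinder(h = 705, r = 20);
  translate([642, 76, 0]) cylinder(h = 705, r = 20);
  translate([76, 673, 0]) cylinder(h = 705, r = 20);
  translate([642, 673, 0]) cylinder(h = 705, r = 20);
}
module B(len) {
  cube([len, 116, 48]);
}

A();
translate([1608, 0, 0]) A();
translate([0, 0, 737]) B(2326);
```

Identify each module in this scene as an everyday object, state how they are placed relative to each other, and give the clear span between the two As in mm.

A is a table. B is a beam. A beam spans the tops of two tables. The clear span between the two tables is 890 mm.

Second table starts at x = 1608; first ends at x = 718; clear span = 1608 − 718 = 890 mm.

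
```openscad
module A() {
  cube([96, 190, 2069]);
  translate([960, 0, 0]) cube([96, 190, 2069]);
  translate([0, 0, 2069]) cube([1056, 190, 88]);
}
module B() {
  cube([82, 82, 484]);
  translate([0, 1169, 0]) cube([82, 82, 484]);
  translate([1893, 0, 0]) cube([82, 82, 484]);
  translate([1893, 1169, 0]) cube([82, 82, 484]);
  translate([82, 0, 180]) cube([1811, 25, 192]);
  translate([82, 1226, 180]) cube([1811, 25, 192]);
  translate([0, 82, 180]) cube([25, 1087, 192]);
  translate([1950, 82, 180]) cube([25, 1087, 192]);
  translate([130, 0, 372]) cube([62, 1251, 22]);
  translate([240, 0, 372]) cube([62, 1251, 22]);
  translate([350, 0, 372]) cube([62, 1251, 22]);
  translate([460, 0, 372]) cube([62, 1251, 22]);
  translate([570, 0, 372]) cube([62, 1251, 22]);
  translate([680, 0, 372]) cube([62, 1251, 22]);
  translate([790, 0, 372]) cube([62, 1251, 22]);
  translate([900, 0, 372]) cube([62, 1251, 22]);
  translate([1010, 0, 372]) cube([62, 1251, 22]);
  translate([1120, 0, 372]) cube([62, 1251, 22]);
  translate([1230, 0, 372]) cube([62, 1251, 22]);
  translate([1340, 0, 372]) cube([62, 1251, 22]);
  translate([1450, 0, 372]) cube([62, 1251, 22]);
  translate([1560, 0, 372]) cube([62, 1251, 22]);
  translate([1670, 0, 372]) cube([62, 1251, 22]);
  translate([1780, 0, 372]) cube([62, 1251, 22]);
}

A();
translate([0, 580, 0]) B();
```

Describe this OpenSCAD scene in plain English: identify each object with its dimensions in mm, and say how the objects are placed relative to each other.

A is a door frame. The clear opening is 864 mm wide and 2069 mm high. Two 96 mm wide jambs, 190 mm deep, stand either side of the opening from the floor to the top of the opening. A 88 mm thick head sits across the top of both jambs, spanning the full outside width of the frame.

B is a bed frame 1975 mm long (x) by 1251 mm wide (y). Four 82×82 mm corner posts, 484 mm tall, at the corners of the footprint. Four rails of 25 mm thickness and 192 mm height run between adjacent posts with their undersides at z = 180 mm, their outer faces flush with the outside of the frame (the two x-running rails run between the posts' inner faces; the two y-running rails run between the posts' inner faces). 16 slats, each 62 mm wide (x) and 22 mm thick, lie across the top of the two x-running rails, running the full 1251 mm width of the frame in y; the slats are evenly spaced along x between the inner faces of the end posts with equal gaps (rounded down to the nearest mm) at the −x end and between each pair — any rounding remainder accumulates at the +x end.

The bed frame is on the floor beside the door frame on its +y side.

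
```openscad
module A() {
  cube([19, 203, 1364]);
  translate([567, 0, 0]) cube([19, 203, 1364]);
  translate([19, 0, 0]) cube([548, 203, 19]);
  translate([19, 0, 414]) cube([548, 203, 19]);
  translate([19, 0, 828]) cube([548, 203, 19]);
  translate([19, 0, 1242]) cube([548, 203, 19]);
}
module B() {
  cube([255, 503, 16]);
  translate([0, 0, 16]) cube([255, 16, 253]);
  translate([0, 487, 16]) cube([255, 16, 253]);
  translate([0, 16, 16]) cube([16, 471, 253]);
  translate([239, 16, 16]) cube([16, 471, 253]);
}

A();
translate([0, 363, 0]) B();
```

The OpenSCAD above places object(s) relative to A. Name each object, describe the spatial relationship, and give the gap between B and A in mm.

The open box's nearest face is 160 mm from the bookshelf's +y face.

A is a bookshelf. B is an open box. The open box is on the floor beside the bookshelf on its +y side. The gap between the open box and the bookshelf is 160 mm.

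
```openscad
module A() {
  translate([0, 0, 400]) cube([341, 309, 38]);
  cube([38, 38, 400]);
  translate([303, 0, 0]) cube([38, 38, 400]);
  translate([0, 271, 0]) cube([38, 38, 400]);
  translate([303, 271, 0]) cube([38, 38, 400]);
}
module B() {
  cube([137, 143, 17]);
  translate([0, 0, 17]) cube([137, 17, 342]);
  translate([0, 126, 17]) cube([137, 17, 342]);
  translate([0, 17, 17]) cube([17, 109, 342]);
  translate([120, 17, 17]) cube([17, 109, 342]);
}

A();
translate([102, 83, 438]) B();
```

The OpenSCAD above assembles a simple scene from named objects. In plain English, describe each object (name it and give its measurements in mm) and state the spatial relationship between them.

A is a four-legged stool. The seat is a 341×309×38 mm slab whose top surface is at z = 438 mm; four square legs, each 38×38 mm in cross-section, run from the floor (z = 0) to the underside of the seat, each flush with a corner of the seat.

B is an open storage box with external size 137×143×359 mm and wall thickness 17 mm (the base is also 17 mm thick). The base covers the whole footprint; the four walls stand on the base, with the y-facing walls full-width and the x-facing walls fitting between their inner faces.

The open box is on top of the stool, centred.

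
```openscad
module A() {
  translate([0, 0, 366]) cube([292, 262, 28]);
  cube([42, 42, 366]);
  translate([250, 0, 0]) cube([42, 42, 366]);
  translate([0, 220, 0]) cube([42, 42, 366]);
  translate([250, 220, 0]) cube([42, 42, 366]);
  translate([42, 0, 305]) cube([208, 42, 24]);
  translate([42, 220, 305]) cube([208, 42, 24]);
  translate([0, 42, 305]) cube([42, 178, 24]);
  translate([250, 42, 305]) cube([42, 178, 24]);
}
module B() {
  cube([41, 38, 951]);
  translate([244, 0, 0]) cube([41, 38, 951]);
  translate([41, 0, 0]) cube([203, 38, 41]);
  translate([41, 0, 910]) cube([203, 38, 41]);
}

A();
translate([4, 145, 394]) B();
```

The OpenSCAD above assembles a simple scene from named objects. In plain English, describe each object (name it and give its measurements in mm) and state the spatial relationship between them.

A is a simple wooden stool: a rectangular seat 292 mm (x) by 262 mm (y), 28 mm thick, top face at z = 394 mm, on four square legs, each 42×42 mm in cross-section. The legs rest on z = 0, each flush with a corner of the seat. Four stretchers, 42 mm wide and 24 mm tall, connect adjacent legs with their undersides at z = 305 mm, each running between the inner faces of the legs it joins and aligned with the legs' outer faces on the other axis.

B is a picture frame with a 203×869 mm rectangular opening (x by z) and a uniform 41 mm border on every side. Frame depth is 38 mm along y. It is built from two vertical stiles running the full outside height and two horizontal rails spanning the gap between the stiles.

The picture frame is on top of the stool.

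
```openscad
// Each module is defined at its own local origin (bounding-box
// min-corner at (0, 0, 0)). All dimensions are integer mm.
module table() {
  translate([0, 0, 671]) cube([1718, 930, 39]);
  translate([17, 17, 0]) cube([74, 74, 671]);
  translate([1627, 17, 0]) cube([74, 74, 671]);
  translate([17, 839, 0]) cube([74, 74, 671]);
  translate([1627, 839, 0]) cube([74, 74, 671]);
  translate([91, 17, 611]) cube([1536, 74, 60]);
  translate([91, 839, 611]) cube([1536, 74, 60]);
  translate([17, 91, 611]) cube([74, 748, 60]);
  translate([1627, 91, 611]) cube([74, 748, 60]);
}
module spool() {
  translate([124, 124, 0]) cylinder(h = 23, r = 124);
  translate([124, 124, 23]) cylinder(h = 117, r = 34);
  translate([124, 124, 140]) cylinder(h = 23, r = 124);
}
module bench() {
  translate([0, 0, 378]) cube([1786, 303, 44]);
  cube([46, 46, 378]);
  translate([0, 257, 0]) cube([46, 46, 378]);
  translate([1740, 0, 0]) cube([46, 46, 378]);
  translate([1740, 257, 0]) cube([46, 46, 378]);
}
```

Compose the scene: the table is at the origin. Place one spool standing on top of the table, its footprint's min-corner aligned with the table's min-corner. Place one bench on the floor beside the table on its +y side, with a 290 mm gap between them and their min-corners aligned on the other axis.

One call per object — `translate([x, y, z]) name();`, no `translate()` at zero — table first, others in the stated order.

table();
translate([0, 0, 710]) spool();
translate([0, 1220, 0]) bench();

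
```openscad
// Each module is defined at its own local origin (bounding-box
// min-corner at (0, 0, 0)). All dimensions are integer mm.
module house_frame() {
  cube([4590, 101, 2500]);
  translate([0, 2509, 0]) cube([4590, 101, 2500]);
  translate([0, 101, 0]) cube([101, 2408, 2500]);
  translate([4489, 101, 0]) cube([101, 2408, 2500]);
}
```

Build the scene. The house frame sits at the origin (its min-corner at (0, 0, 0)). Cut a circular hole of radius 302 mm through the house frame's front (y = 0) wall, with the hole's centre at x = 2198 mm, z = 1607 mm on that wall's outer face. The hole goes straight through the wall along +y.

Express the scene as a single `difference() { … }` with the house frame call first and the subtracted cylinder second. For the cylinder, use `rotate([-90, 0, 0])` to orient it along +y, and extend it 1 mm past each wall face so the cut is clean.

difference() {
  house_frame();
  translate([2198, -1, 1607]) rotate([-90, 0, 0]) cylinder(h = 103, r = 302);
}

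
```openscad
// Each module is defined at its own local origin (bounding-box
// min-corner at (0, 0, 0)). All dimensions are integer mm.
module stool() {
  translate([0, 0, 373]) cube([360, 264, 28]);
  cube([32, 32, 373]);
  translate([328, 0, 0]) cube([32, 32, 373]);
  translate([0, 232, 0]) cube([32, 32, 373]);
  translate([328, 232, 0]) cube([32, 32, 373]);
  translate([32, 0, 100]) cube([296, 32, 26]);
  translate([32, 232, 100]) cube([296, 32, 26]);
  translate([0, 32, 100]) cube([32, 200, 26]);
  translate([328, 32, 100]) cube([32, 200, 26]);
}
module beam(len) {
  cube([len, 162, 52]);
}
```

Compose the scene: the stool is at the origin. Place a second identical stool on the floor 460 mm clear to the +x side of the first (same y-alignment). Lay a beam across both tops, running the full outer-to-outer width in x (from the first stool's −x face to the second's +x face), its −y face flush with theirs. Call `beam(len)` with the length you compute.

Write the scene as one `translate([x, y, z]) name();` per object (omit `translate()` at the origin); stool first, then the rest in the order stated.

stool();
translate([820, 0, 0]) stool();
translate([0, 0, 401]) beam(1180);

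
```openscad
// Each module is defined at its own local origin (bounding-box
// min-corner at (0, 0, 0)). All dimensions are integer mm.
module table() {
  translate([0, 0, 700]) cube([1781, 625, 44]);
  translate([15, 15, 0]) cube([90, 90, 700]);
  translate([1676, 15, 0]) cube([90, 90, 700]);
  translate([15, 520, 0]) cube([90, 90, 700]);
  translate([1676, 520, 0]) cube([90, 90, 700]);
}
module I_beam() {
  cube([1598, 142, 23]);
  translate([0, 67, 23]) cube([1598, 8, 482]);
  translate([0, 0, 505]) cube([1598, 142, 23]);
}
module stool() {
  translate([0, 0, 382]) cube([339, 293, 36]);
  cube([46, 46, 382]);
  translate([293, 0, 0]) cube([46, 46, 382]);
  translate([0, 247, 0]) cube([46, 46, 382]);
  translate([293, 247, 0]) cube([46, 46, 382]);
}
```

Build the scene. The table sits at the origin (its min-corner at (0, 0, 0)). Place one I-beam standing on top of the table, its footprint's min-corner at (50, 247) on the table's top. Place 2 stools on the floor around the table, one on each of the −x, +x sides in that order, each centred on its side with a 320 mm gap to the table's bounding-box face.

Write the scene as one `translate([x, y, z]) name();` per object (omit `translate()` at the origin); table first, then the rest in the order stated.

table();
translate([50, 247, 744]) I_beam();
translate([-659, 166, 0]) stool();
translate([2101, 166, 0]) stool();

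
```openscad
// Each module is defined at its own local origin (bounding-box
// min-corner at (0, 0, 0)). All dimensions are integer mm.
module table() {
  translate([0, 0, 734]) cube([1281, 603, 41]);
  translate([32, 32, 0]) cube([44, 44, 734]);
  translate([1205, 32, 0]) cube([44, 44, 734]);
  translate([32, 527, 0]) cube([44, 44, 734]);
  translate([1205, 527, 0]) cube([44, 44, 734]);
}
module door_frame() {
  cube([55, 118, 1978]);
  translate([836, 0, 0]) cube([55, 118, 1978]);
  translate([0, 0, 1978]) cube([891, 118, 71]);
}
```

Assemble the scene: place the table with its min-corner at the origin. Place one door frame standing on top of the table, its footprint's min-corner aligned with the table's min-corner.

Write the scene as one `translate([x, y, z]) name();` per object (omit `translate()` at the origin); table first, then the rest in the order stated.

table();
translate([0, 0, 775]) door_frame();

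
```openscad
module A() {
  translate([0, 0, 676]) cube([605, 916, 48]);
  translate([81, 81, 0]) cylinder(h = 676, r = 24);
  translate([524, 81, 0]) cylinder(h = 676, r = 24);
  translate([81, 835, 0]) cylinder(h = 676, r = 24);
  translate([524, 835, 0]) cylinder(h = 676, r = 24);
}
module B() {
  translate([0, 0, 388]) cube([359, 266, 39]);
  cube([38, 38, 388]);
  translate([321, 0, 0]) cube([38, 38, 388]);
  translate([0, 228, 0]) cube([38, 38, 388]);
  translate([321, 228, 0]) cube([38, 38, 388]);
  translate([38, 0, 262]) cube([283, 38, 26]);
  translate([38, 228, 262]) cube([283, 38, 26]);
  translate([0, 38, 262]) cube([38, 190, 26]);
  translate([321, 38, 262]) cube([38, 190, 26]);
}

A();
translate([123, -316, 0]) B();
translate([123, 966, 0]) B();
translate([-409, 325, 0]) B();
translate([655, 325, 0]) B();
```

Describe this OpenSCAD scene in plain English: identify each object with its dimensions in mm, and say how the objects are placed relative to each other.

A is a table: top 605 mm (x) × 916 mm (y), 48 mm thick, upper face at z = 724 mm, on four round legs of 48 mm diameter, each leg's bounding box inset 57 mm from the nearest pair of top edges, running from z = 0 to the bottom of the top.

B is a four-legged stool. The seat is 359×266 mm, 39 mm thick, top at z = 427 mm. It stands on four square legs, each 38×38 mm in cross-section, from z = 0 to the seat underside, each flush with a corner of the seat. Four stretchers, 38 mm wide and 26 mm tall, connect adjacent legs with their undersides at z = 262 mm, each running between the inner faces of the legs it joins and aligned with the legs' outer faces on the other axis.

Four stools sit around the table at the −y, +y, −x, +x sides.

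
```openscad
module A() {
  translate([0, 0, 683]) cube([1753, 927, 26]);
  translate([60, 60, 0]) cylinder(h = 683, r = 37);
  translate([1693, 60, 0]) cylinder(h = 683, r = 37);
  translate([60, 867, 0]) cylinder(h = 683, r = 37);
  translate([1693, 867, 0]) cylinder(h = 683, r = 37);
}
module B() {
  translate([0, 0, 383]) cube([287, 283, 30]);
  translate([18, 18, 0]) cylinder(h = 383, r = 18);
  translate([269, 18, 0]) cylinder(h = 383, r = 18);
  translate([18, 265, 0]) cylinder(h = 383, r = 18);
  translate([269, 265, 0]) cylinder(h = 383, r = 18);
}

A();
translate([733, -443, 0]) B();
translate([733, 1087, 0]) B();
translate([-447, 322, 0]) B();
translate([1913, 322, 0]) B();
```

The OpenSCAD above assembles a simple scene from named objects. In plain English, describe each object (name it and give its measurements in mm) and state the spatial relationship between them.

A is a table with a 1753×927 mm rectangular top, 26 mm thick, top surface at z = 709 mm, supported by four round legs of 74 mm diameter, each leg's bounding box inset 23 mm from the nearest pair of top edges, running from the floor.

B is a four-legged stool. The seat is a 287×283×30 mm slab whose top surface is at z = 413 mm; four round legs, each 36 mm in diameter, run from the floor (z = 0) to the underside of the seat, each leg's axis is inset half a diameter from the nearest pair of seat edges (so the leg's bounding box is flush with the corner).

Four stools sit around the table at the −y, +y, −x, +x sides.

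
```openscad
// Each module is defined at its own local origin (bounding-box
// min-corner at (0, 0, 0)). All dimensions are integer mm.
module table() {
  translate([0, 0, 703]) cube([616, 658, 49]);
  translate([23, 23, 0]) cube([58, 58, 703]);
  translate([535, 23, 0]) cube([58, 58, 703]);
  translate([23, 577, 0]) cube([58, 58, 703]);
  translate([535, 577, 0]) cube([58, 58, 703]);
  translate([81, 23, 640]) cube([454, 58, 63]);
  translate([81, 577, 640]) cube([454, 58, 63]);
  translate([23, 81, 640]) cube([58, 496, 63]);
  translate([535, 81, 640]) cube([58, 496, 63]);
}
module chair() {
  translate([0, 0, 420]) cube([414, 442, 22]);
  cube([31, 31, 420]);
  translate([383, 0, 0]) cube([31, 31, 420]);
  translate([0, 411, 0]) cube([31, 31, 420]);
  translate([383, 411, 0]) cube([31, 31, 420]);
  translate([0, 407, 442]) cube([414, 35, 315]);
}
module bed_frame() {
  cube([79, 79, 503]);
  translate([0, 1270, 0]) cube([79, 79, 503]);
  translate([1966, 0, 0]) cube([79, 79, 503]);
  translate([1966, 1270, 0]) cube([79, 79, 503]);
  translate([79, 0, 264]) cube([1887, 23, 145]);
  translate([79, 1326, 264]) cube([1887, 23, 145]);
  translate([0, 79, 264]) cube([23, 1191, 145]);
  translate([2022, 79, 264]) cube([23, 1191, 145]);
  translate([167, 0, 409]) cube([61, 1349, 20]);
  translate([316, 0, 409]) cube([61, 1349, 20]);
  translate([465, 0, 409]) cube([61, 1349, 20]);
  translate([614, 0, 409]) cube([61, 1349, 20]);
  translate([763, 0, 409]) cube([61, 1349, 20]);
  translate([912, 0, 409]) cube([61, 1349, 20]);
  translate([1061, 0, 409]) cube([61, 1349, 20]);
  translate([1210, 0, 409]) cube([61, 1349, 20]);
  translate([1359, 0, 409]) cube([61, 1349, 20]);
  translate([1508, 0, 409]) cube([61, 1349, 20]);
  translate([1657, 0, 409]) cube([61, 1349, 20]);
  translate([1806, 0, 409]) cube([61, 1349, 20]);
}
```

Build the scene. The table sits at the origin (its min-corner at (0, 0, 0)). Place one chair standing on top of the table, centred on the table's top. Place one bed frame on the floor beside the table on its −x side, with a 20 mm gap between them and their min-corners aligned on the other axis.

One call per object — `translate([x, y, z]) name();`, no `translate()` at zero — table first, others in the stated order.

table();
translate([101, 108, 752]) chair();
translate([-2065, 0, 0]) bed_frame();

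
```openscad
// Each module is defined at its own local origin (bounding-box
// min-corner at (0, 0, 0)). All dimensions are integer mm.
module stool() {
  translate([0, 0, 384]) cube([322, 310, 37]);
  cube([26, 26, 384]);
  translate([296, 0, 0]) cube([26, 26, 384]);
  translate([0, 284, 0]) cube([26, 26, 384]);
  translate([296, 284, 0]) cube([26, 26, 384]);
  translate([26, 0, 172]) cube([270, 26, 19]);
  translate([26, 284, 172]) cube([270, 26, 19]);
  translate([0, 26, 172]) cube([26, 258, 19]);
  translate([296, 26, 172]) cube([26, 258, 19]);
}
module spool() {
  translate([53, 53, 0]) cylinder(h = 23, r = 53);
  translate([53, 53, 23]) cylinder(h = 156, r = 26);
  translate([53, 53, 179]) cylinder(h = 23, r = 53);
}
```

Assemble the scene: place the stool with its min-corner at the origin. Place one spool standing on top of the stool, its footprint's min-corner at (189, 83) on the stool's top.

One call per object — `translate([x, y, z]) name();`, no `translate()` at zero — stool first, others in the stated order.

stool();
translate([189, 83, 421]) spool();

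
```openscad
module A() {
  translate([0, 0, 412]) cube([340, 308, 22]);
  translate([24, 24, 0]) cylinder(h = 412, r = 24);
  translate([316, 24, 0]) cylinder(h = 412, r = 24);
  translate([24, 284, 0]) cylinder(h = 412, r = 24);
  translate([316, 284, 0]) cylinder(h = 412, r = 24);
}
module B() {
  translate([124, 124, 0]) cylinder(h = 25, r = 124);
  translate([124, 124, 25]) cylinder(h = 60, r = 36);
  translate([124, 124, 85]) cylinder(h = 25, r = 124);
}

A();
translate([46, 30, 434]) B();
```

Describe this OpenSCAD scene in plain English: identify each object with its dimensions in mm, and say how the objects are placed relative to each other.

A is a four-legged stool. The seat is 340×308 mm, 22 mm thick, top at z = 434 mm. It stands on four round legs, each 48 mm in diameter, from z = 0 to the seat underside, each leg's axis is inset half a diameter from the nearest pair of seat edges (so the leg's bounding box is flush with the corner).

B is a spool: two coaxial disc flanges of radius 124 mm and thickness 25 mm, joined by a core cylinder of radius 36 mm and height 60 mm. The lower flange rests on z = 0 and the three cylinders share a vertical axis.

The spool is on top of the stool, centred.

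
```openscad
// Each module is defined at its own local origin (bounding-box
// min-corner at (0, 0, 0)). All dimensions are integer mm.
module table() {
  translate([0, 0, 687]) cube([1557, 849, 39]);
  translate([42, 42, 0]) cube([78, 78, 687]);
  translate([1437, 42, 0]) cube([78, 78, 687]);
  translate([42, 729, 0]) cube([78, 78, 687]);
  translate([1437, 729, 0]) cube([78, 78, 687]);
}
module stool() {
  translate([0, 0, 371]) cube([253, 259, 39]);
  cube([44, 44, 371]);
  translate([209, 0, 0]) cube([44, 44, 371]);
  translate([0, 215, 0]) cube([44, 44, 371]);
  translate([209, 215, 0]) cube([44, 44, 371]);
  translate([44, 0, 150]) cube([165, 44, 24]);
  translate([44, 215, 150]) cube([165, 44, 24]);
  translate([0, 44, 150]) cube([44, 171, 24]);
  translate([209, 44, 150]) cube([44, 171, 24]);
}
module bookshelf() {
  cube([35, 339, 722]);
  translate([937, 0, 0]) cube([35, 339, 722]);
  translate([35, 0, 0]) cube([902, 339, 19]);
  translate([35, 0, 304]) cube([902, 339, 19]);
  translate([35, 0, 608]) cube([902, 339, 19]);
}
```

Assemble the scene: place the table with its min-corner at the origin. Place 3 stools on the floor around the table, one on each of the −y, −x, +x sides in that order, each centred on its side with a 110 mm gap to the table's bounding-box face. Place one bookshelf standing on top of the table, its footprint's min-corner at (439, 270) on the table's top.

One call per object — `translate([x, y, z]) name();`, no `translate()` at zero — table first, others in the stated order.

table();
translate([652, -369, 0]) stool();
translate([-363, 295, 0]) stool();
translate([1667, 295, 0]) stool();
translate([439, 270, 726]) bookshelf();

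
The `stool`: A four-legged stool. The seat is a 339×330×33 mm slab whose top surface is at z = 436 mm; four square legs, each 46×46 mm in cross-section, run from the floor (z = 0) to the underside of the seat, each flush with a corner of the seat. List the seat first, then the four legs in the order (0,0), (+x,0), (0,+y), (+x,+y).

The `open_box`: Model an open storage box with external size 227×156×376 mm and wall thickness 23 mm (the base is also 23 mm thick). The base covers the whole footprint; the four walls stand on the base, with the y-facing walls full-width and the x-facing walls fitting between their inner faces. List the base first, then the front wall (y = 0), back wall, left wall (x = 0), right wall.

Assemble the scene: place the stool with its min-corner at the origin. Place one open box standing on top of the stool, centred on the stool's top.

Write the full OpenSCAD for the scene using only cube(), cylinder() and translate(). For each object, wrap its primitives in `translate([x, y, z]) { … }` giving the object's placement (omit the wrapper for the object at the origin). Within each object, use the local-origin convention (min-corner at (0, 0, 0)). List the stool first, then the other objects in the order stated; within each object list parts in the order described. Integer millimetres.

translate([0, 0, 403]) cube([339, 330, 33]);
cube([46, 46, 403]);
translate([293, 0, 0]) cube([46, 46, 403]);
translate([0, 284, 0]) cube([46, 46, 403]);
translate([293, 284, 0]) cube([46, 46, 403]);
translate([56, 87, 436]) {
  cube([227, 156, 23]);
  translate([0, 0, 23]) cube([227, 23, 353]);
  translate([0, 133, 23]) cube([227, 23, 353]);
  translate([0, 23, 23]) cube([23, 110, 353]);
  translate([204, 23, 23]) cube([23, 110, 353]);
}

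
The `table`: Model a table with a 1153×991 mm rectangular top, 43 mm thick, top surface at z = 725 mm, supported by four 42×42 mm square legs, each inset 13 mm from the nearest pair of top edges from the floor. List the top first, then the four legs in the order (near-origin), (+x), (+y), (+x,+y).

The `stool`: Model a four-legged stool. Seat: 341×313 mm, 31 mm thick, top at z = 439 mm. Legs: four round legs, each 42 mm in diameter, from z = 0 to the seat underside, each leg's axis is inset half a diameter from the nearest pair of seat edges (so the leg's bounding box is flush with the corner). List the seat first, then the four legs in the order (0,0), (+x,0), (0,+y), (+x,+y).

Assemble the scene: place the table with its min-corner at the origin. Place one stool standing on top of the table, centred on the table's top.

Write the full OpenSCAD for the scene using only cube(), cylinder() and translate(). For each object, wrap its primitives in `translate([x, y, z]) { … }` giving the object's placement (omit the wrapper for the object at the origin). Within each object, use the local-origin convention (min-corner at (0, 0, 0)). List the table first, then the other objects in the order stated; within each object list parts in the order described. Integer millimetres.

translate([0, 0, 682]) cube([1153, 991, 43]);
translate([13, 13, 0]) cube([42, 42, 682]);
translate([1098, 13, 0]) cube([42, 42, 682]);
translate([13, 936, 0]) cube([42, 42, 682]);
translate([1098, 936, 0]) cube([42, 42, 682]);
translate([406, 339, 725]) {
  translate([0, 0, 408]) cube([341, 313, 31]);
  translate([21, 21, 0]) cylinder(h = 408, r = 21);
  translate([320, 21, 0]) cylinder(h = 408, r = 21);
  translate([21, 292, 0]) cylinder(h = 408, r = 21);
  translate([320, 292, 0]) cylinder(h = 408, r = 21);
}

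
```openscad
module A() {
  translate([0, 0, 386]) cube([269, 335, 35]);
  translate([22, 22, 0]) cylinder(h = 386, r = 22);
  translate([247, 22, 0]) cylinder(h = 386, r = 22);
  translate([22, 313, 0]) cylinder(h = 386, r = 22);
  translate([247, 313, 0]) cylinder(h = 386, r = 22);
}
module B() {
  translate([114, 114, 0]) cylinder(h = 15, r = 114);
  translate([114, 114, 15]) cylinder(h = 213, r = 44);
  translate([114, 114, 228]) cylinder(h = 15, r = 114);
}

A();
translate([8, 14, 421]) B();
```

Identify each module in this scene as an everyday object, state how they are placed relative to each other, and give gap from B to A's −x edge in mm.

The spool's min-x is at 8; the stool's min-x is 0; gap = 8 mm.

A is a stool. B is a spool. The spool is on top of the stool. The gap from the spool to the stool's −x edge is 8 mm.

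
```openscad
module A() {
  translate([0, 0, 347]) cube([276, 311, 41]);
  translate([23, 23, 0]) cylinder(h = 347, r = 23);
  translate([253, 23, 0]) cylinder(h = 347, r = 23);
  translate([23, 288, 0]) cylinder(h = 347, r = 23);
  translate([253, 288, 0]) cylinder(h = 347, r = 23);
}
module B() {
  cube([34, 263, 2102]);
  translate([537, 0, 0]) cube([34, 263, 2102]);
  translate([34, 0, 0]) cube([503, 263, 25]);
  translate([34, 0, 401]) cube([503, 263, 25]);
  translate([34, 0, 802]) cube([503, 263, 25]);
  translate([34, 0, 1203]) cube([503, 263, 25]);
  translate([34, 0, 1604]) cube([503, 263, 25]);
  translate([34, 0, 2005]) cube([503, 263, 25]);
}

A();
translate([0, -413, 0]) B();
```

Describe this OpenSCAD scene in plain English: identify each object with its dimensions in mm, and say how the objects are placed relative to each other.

A is a simple wooden stool: a rectangular seat 276 mm (x) by 311 mm (y), 41 mm thick, top face at z = 388 mm, on four round legs, each 46 mm in diameter. The legs rest on z = 0, each leg's axis is inset half a diameter from the nearest pair of seat edges (so the leg's bounding box is flush with the corner).

B is a bookshelf 571 mm wide overall, 263 mm deep and 2102 mm tall. The two sides are 34 mm thick vertical panels. 6 horizontal shelves of 25 mm thickness span between the inner faces of the sides; the lowest shelf sits on the floor and shelves are stacked with a clear vertical gap of 376 mm between each pair.

The bookshelf is on the floor beside the stool on its −y side.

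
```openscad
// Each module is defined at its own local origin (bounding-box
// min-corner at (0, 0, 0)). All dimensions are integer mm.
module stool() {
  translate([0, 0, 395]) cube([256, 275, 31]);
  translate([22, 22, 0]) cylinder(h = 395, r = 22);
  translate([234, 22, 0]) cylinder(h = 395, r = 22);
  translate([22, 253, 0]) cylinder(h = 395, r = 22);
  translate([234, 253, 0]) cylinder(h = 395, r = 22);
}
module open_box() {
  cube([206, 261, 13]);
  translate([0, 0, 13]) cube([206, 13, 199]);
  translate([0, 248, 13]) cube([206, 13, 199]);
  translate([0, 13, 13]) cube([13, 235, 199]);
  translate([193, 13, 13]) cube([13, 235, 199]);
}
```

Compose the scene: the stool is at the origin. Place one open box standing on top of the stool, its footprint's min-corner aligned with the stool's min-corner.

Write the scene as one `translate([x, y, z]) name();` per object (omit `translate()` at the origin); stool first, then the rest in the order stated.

stool();
translate([0, 0, 426]) open_box();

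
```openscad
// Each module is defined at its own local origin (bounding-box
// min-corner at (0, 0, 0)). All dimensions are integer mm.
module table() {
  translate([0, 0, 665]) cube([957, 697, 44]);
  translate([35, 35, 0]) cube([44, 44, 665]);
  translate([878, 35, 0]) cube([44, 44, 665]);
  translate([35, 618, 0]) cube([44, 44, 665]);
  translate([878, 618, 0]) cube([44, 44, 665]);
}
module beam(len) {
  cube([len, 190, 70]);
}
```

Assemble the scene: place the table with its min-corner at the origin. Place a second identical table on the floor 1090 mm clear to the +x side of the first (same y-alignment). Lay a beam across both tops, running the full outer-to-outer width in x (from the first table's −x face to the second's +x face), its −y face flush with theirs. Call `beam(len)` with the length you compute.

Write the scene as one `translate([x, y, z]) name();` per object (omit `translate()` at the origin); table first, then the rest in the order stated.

table();
translate([2047, 0, 0]) table();
translate([0, 0, 709]) beam(3004);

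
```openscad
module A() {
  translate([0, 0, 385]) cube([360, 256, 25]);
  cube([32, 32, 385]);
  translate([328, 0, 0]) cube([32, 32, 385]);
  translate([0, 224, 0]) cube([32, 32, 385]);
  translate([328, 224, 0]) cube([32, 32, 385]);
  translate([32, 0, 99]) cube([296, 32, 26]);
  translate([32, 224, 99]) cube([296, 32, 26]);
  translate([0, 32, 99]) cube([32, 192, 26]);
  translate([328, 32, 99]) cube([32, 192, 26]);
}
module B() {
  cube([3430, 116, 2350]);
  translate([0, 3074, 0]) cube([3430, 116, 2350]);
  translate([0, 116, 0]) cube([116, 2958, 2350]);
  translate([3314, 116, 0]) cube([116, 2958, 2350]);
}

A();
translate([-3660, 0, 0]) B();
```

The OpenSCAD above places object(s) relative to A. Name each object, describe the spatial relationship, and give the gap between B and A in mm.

A is a stool. B is a house frame. The house frame is on the floor beside the stool on its −x side. The gap between the house frame and the stool is 230 mm.

The house frame's nearest face is 230 mm from the stool's −x face.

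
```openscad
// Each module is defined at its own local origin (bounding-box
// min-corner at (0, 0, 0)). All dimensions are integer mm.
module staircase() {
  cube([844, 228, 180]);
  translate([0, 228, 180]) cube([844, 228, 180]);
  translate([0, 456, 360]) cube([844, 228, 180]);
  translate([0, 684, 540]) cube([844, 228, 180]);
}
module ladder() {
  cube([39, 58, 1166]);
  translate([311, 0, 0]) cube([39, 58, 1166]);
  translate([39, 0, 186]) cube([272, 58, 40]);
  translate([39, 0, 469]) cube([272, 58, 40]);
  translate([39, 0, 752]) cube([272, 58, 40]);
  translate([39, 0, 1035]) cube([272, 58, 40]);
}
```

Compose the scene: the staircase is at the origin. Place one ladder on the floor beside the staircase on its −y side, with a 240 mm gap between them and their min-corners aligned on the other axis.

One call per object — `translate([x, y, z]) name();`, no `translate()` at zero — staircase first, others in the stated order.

staircase();
translate([0, -298, 0]) ladder();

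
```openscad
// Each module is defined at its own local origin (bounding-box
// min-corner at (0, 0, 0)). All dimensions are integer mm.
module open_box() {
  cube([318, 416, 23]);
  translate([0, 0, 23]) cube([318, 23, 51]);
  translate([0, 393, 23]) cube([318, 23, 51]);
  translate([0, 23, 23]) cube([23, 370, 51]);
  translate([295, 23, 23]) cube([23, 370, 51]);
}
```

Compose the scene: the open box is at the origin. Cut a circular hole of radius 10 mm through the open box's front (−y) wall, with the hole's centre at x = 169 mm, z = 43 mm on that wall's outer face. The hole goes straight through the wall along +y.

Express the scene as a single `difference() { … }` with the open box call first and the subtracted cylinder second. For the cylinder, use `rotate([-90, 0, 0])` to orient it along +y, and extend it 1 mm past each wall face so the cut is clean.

difference() {
  open_box();
  translate([169, -1, 43]) rotate([-90, 0, 0]) cylinder(h = 25, r = 10);
}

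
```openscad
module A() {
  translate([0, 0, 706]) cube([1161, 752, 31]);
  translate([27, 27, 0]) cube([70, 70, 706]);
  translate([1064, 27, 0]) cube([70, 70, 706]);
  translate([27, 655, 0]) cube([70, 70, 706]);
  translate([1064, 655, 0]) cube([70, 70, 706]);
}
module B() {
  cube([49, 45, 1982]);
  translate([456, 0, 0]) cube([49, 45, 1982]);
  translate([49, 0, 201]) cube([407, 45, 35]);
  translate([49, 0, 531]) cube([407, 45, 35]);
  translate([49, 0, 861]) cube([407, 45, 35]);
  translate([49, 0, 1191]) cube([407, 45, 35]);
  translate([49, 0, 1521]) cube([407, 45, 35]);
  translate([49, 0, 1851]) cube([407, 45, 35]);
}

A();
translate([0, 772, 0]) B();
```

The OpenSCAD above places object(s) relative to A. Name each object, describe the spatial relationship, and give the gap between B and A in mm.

A is a table. B is a ladder. The ladder is on the floor beside the table on its +y side. The gap between the ladder and the table is 20 mm.

The ladder's nearest face is 20 mm from the table's +y face.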